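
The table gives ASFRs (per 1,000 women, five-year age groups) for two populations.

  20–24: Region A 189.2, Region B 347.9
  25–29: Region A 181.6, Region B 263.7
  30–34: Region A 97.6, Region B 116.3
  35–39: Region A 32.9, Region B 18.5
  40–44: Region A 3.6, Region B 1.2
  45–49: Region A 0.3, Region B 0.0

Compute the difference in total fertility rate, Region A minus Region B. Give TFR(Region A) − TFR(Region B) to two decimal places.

Region A:
  Sum of ASFRs = 189.2 + 181.6 + 97.6 + 32.9 + 3.6 + 0.3 = 505.2
  TFR = 5 × 505.2 / 1000 = 2.526
Region B:
  Sum of ASFRs = 347.9 + 263.7 + 116.3 + 18.5 + 1.2 + 0.0 = 747.6
  TFR = 5 × 747.6 / 1000 = 3.738
Difference = 2.526 − 3.738 = -1.212

-1.21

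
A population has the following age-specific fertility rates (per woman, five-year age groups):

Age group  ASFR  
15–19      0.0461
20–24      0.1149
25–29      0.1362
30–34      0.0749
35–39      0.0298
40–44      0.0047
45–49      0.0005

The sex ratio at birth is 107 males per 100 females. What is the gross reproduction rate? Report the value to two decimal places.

Proportion female at birth = 100 / (100 + 107) = 0.48309.
Sum of ASFRs = 0.0461 + 0.1149 + 0.1362 + 0.0749 + 0.0298 + 0.0047 + 0.0005 = 0.4071
TFR = 5 × 0.4071 = 2.0355
GRR = 0.48309 × 2.0355 = 0.98333

0.98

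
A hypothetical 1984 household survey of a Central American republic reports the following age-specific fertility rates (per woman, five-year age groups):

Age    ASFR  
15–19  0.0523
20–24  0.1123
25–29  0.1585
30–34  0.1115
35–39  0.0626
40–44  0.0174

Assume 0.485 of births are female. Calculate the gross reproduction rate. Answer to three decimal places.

1.248

Proportion female at birth = 0.485.
Sum of ASFRs = 0.0523 + 0.1123 + 0.1585 + 0.1115 + 0.0626 + 0.0174 = 0.5146
TFR = 5 × 0.5146 = 2.573
GRR = 0.485 × 2.573 = 1.24791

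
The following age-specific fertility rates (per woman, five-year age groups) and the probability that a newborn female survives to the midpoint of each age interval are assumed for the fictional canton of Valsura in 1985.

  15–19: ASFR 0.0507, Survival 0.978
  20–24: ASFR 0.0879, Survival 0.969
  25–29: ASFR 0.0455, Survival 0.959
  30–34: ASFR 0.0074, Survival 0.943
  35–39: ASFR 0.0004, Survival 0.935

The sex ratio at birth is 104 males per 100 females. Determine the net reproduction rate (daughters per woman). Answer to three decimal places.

0.455

Proportion female at birth = 100 / (100 + 104) = 0.49020.
Each age group contributes 5 × ASFR × survival:
  15–19: 5 × 0.0507 × 0.978 = 0.24792
  20–24: 5 × 0.0879 × 0.969 = 0.42588
  25–29: 5 × 0.0455 × 0.959 = 0.21817
  30–34: 5 × 0.0074 × 0.943 = 0.03489
  35–39: 5 × 0.0004 × 0.935 = 0.00187
Sum = 0.92873
NRR = 0.49020 × 0.92873 = 0.45526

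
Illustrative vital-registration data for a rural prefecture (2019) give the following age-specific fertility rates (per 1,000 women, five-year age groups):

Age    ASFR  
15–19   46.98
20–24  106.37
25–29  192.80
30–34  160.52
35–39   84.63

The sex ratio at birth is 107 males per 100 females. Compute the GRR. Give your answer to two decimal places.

1.43

Proportion female at birth = 100 / (100 + 107) = 0.48309.
Sum of ASFRs = 46.98 + 106.37 + 192.80 + 160.52 + 84.63 = 591.30
TFR = 5 × 591.30 / 1000 = 2.9565
GRR = 0.48309 × 2.9565 = 1.42826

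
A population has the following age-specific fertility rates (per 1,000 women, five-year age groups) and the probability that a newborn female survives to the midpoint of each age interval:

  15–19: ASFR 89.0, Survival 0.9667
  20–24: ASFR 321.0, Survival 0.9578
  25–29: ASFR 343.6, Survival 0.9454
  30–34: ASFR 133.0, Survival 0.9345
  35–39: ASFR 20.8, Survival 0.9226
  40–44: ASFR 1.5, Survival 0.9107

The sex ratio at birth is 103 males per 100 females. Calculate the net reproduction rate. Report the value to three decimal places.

2.126

Proportion female at birth = 100 / (100 + 103) = 0.49261.
Each age group contributes 5 × ASFR × survival:
  15–19: 5 × 89.0/1000 × 0.9667 = 0.43018
  20–24: 5 × 321.0/1000 × 0.9578 = 1.53727
  25–29: 5 × 343.6/1000 × 0.9454 = 1.62420
  30–34: 5 × 133.0/1000 × 0.9345 = 0.62144
  35–39: 5 × 20.8/1000 × 0.9226 = 0.09595
  40–44: 5 × 1.5/1000 × 0.9107 = 0.00683
Sum = 4.31587
NRR = 0.49261 × 4.31587 = 2.12604
With NRR above 1 the population is above replacement fertility.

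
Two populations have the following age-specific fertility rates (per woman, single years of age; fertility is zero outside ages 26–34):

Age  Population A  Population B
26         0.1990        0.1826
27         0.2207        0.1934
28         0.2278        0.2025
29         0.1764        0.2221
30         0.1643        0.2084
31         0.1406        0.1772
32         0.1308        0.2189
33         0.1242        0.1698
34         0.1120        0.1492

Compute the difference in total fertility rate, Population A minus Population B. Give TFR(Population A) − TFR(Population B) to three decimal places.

Population A:
  Sum of ASFRs = 0.1990 + 0.2207 + 0.2278 + 0.1764 + 0.1643 + 0.1406 + 0.1308 + 0.1242 + 0.1120 = 1.4958
  TFR = 1.4958
Population B:
  Sum of ASFRs = 0.1826 + 0.1934 + 0.2025 + 0.2221 + 0.2084 + 0.1772 + 0.2189 + 0.1698 + 0.1492 = 1.7241
  TFR = 1.7241
Difference = 1.4958 − 1.7241 = -0.2283

-0.228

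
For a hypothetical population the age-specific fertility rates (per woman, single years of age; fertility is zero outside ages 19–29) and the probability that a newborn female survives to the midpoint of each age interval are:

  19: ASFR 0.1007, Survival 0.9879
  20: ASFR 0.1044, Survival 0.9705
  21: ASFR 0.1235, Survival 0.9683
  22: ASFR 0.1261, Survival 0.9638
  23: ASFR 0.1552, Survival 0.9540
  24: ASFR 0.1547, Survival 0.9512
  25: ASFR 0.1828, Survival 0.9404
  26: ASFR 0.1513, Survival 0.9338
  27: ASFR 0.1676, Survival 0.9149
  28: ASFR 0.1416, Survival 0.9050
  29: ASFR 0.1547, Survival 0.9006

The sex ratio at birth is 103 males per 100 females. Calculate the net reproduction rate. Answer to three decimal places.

0.725

Proportion female at birth = 100 / (100 + 103) = 0.49261.
Each age group contributes 1 × ASFR × survival:
  19: 1 × 0.1007 × 0.9879 = 0.09948
  20: 1 × 0.1044 × 0.9705 = 0.10132
  21: 1 × 0.1235 × 0.9683 = 0.11959
  22: 1 × 0.1261 × 0.9638 = 0.12154
  23: 1 × 0.1552 × 0.9540 = 0.14806
  24: 1 × 0.1547 × 0.9512 = 0.14715
  25: 1 × 0.1828 × 0.9404 = 0.17191
  26: 1 × 0.1513 × 0.9338 = 0.14128
  27: 1 × 0.1676 × 0.9149 = 0.15334
  28: 1 × 0.1416 × 0.9050 = 0.12815
  29: 1 × 0.1547 × 0.9006 = 0.13932
Sum = 1.47114
NRR = 0.49261 × 1.47114 = 0.72470
NRR < 1, so the cohort does not fully replace itself.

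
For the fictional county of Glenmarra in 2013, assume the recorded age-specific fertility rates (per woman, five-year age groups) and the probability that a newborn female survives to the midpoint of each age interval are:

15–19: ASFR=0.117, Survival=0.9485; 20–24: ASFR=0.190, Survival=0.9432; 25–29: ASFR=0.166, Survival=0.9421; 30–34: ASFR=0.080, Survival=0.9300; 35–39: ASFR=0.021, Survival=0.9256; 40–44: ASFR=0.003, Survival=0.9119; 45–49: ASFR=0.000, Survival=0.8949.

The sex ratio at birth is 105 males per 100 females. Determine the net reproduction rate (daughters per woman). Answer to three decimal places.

1.325

Proportion female at birth = 100 / (100 + 105) = 0.48780.
Per-age-group product (5 × ASFR × survival probability):
  15–19: 5 × 0.117 × 0.9485 = 0.55487
  20–24: 5 × 0.190 × 0.9432 = 0.89604
  25–29: 5 × 0.166 × 0.9421 = 0.78194
  30–34: 5 × 0.080 × 0.9300 = 0.37200
  35–39: 5 × 0.021 × 0.9256 = 0.09719
  40–44: 5 × 0.003 × 0.9119 = 0.01368
  45–49: 5 × 0.000 × 0.8949 = 0.00000
Sum = 2.71572
NRR = 0.48780 × 2.71572 = 1.32473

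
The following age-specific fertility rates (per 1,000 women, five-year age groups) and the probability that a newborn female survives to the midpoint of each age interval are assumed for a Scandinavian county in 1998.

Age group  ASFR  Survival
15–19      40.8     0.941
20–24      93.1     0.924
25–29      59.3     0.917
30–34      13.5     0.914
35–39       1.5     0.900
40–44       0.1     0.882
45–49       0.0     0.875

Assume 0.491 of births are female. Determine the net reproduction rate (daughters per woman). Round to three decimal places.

Proportion female at birth = 0.491.
Per-age-group product (5 × ASFR × survival probability):
  15–19: 5 × 40.8/1000 × 0.941 = 0.19196
  20–24: 5 × 93.1/1000 × 0.924 = 0.43012
  25–29: 5 × 59.3/1000 × 0.917 = 0.27189
  30–34: 5 × 13.5/1000 × 0.914 = 0.06170
  35–39: 5 × 1.5/1000 × 0.900 = 0.00675
  40–44: 5 × 0.1/1000 × 0.882 = 0.00044
  45–49: 5 × 0.0/1000 × 0.875 = 0.00000
Sum = 0.96286
NRR = 0.491 × 0.96286 = 0.47276

0.473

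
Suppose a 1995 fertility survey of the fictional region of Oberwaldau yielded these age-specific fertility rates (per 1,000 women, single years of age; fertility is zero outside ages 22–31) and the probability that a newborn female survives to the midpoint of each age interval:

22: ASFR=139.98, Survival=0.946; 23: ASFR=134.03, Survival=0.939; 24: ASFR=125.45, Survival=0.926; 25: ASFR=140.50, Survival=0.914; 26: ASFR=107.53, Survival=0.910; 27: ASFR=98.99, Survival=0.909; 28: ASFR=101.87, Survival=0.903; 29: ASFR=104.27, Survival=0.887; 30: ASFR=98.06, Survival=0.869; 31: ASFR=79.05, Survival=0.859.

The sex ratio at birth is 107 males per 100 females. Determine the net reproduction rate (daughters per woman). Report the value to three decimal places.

0.497

Proportion female at birth = 100 / (100 + 107) = 0.48309.
Per-age-group product (1 × ASFR × survival probability):
  22: 1 × 139.98/1000 × 0.946 = 0.13242
  23: 1 × 134.03/1000 × 0.939 = 0.12585
  24: 1 × 125.45/1000 × 0.926 = 0.11617
  25: 1 × 140.50/1000 × 0.914 = 0.12842
  26: 1 × 107.53/1000 × 0.910 = 0.09785
  27: 1 × 98.99/1000 × 0.909 = 0.08998
  28: 1 × 101.87/1000 × 0.903 = 0.09199
  29: 1 × 104.27/1000 × 0.887 = 0.09249
  30: 1 × 98.06/1000 × 0.869 = 0.08521
  31: 1 × 79.05/1000 × 0.859 = 0.06790
Sum = 1.02828
NRR = 0.48309 × 1.02828 = 0.49675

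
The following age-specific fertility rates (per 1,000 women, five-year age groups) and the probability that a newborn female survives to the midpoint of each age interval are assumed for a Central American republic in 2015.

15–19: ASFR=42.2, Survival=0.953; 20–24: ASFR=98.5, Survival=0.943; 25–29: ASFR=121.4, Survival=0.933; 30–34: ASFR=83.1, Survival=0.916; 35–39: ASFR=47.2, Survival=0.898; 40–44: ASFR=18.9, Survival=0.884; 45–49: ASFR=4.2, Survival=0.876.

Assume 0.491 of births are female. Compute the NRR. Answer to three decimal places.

Proportion female at birth = 0.491.
Weighting each age-specific rate by interval width and survival:
  15–19: 5 × 42.2/1000 × 0.953 = 0.20108
  20–24: 5 × 98.5/1000 × 0.943 = 0.46443
  25–29: 5 × 121.4/1000 × 0.933 = 0.56633
  30–34: 5 × 83.1/1000 × 0.916 = 0.38060
  35–39: 5 × 47.2/1000 × 0.898 = 0.21193
  40–44: 5 × 18.9/1000 × 0.884 = 0.08354
  45–49: 5 × 4.2/1000 × 0.876 = 0.01840
Sum = 1.92631
NRR = 0.491 × 1.92631 = 0.94582

0.946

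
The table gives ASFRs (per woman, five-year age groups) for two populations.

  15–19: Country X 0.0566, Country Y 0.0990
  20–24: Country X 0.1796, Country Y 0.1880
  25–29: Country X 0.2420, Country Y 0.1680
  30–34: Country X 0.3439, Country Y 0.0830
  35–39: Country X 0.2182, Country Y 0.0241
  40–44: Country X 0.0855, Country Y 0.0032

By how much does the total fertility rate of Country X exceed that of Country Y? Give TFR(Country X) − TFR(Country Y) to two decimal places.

Country X:
  Sum of ASFRs = 0.0566 + 0.1796 + 0.2420 + 0.3439 + 0.2182 + 0.0855 = 1.1258
  TFR = 5 × 1.1258 = 5.629
Country Y:
  Sum of ASFRs = 0.0990 + 0.1880 + 0.1680 + 0.0830 + 0.0241 + 0.0032 = 0.5653
  TFR = 5 × 0.5653 = 2.8265
Difference = 5.629 − 2.8265 = 2.8025

2.80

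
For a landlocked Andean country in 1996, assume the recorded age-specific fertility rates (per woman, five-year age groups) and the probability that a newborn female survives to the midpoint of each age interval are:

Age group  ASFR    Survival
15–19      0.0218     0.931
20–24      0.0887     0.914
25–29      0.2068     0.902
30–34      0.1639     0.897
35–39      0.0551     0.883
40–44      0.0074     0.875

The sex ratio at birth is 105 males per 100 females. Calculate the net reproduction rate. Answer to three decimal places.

Proportion female at birth = 100 / (100 + 105) = 0.48780.
Survival-weighted fertility by age (5·fₓ·Sₓ):
  15–19: 5 × 0.0218 × 0.931 = 0.10148
  20–24: 5 × 0.0887 × 0.914 = 0.40536
  25–29: 5 × 0.2068 × 0.902 = 0.93267
  30–34: 5 × 0.1639 × 0.897 = 0.73509
  35–39: 5 × 0.0551 × 0.883 = 0.24327
  40–44: 5 × 0.0074 × 0.875 = 0.03238
Sum = 2.45025
NRR = 0.48780 × 2.45025 = 1.19523
With NRR above 1 the population is above replacement fertility.

1.195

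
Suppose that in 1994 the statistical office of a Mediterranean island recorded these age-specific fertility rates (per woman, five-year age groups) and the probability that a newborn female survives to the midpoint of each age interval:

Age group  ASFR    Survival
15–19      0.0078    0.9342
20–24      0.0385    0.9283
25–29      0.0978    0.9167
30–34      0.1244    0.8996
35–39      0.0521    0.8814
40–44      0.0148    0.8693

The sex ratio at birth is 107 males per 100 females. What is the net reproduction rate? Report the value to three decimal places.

Proportion female at birth = 100 / (100 + 107) = 0.48309.
Survival-weighted fertility by age (5·fₓ·Sₓ):
  15–19: 5 × 0.0078 × 0.9342 = 0.03643
  20–24: 5 × 0.0385 × 0.9283 = 0.17870
  25–29: 5 × 0.0978 × 0.9167 = 0.44827
  30–34: 5 × 0.1244 × 0.8996 = 0.55955
  35–39: 5 × 0.0521 × 0.8814 = 0.22960
  40–44: 5 × 0.0148 × 0.8693 = 0.06433
Sum = 1.51688
NRR = 0.48309 × 1.51688 = 0.73279
An NRR under 1 implies long-run decline under these rates.

0.733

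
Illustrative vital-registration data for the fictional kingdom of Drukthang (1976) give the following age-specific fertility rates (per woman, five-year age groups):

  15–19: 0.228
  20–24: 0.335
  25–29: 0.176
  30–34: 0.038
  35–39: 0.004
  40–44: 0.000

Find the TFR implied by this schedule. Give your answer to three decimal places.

3.905

Sum of ASFRs = 0.228 + 0.335 + 0.176 + 0.038 + 0.004 + 0.000 = 0.781
TFR = 5 × 0.781 = 3.905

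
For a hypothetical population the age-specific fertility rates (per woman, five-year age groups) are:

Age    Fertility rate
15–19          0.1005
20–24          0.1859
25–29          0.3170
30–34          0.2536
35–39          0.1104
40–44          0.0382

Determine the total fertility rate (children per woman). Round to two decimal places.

Sum of ASFRs = 0.1005 + 0.1859 + 0.3170 + 0.2536 + 0.1104 + 0.0382 = 1.0056
TFR = 5 × 1.0056 = 5.028

5.03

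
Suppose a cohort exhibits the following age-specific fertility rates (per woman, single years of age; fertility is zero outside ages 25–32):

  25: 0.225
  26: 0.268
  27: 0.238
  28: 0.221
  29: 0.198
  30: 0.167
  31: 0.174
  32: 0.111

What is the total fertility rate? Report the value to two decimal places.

Sum of ASFRs = 0.225 + 0.268 + 0.238 + 0.221 + 0.198 + 0.167 + 0.174 + 0.111 = 1.602
TFR = 1.602

1.60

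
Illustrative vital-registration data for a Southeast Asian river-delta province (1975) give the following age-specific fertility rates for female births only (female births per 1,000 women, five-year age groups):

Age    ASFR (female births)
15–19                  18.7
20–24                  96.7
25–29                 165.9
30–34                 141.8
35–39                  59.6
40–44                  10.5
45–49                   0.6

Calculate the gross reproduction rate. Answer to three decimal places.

2.469

Sum of female ASFRs = 18.7 + 96.7 + 165.9 + 141.8 + 59.6 + 10.5 + 0.6 = 493.8
GRR = 5 × 493.8 / 1000 = 2.469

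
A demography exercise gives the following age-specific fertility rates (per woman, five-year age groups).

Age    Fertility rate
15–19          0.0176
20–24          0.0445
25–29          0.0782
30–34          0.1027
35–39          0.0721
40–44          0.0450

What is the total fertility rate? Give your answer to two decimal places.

1.80

Sum of ASFRs = 0.0176 + 0.0445 + 0.0782 + 0.1027 + 0.0721 + 0.0450 = 0.3601
TFR = 5 × 0.3601 = 1.8005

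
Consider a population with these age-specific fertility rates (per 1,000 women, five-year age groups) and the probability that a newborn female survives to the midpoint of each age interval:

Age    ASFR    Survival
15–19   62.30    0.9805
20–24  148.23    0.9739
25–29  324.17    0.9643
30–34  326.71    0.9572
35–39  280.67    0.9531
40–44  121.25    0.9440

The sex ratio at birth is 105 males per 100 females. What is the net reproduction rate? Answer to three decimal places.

2.958

Proportion female at birth = 100 / (100 + 105) = 0.48780.
Survival-weighted fertility by age (5·fₓ·Sₓ):
  15–19: 5 × 62.30/1000 × 0.9805 = 0.30543
  20–24: 5 × 148.23/1000 × 0.9739 = 0.72181
  25–29: 5 × 324.17/1000 × 0.9643 = 1.56299
  30–34: 5 × 326.71/1000 × 0.9572 = 1.56363
  35–39: 5 × 280.67/1000 × 0.9531 = 1.33753
  40–44: 5 × 121.25/1000 × 0.9440 = 0.57230
Sum = 6.06369
NRR = 0.48780 × 6.06369 = 2.95787
NRR > 1, so each generation more than replaces itself.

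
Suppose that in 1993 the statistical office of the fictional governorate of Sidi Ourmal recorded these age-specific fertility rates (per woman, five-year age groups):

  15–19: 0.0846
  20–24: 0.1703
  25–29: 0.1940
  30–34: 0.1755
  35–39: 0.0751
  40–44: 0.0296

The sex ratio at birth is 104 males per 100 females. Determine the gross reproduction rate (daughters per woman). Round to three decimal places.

1.787

Proportion female at birth = 100 / (100 + 104) = 0.49020.
Sum of ASFRs = 0.0846 + 0.1703 + 0.1940 + 0.1755 + 0.0751 + 0.0296 = 0.7291
TFR = 5 × 0.7291 = 3.6455
GRR = 0.49020 × 3.6455 = 1.78702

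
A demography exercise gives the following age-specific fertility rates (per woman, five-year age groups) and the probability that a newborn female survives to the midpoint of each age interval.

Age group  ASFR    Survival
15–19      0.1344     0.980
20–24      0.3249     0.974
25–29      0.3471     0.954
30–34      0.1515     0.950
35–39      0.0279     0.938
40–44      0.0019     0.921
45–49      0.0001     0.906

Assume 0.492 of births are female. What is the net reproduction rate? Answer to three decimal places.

2.340

Proportion female at birth = 0.492.
Per-age-group product (5 × ASFR × survival probability):
  15–19: 5 × 0.1344 × 0.980 = 0.65856
  20–24: 5 × 0.3249 × 0.974 = 1.58226
  25–29: 5 × 0.3471 × 0.954 = 1.65567
  30–34: 5 × 0.1515 × 0.950 = 0.71963
  35–39: 5 × 0.0279 × 0.938 = 0.13085
  40–44: 5 × 0.0019 × 0.921 = 0.00875
  45–49: 5 × 0.0001 × 0.906 = 0.00045
Sum = 4.75617
NRR = 0.492 × 4.75617 = 2.34004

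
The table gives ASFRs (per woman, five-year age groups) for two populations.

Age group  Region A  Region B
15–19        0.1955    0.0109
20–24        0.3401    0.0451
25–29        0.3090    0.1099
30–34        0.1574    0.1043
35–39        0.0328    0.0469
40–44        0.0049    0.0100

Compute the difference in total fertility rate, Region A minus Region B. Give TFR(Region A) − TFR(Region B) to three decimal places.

Region A:
  Sum of ASFRs = 0.1955 + 0.3401 + 0.3090 + 0.1574 + 0.0328 + 0.0049 = 1.0397
  TFR = 5 × 1.0397 = 5.1985
Region B:
  Sum of ASFRs = 0.0109 + 0.0451 + 0.1099 + 0.1043 + 0.0469 + 0.0100 = 0.3271
  TFR = 5 × 0.3271 = 1.6355
Difference = 5.1985 − 1.6355 = 3.563

3.563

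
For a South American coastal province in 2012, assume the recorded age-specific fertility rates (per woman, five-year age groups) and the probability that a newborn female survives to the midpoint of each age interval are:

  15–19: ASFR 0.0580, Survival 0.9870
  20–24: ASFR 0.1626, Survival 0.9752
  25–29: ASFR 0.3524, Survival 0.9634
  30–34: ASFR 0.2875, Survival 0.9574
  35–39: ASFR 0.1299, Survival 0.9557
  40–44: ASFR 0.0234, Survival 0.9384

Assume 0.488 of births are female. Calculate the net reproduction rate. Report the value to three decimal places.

Proportion female at birth = 0.488.
Per-age-group product (5 × ASFR × survival probability):
  15–19: 5 × 0.0580 × 0.9870 = 0.28623
  20–24: 5 × 0.1626 × 0.9752 = 0.79284
  25–29: 5 × 0.3524 × 0.9634 = 1.69751
  30–34: 5 × 0.2875 × 0.9574 = 1.37626
  35–39: 5 × 0.1299 × 0.9557 = 0.62073
  40–44: 5 × 0.0234 × 0.9384 = 0.10979
Sum = 4.88336
NRR = 0.488 × 4.88336 = 2.38308
An NRR exceeding 1 indicates intrinsic growth under these rates.

2.383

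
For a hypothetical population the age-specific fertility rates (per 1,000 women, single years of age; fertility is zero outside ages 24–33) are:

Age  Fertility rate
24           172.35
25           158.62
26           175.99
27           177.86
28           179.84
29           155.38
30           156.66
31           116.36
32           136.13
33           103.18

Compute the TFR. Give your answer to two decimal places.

1.53

Sum of ASFRs = 172.35 + 158.62 + 175.99 + 177.86 + 179.84 + 155.38 + 156.66 + 116.36 + 136.13 + 103.18 = 1532.37
TFR = 1532.37 / 1000 = 1.53237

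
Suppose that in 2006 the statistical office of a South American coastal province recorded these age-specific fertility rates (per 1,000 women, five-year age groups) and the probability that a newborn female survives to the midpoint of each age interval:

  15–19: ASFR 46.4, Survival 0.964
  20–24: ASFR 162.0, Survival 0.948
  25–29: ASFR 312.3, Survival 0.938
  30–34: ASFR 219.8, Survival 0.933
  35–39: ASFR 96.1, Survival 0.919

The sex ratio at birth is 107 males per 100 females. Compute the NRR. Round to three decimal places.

Proportion female at birth = 100 / (100 + 107) = 0.48309.
Weighting each age-specific rate by interval width and survival:
  15–19: 5 × 46.4/1000 × 0.964 = 0.22365
  20–24: 5 × 162.0/1000 × 0.948 = 0.76788
  25–29: 5 × 312.3/1000 × 0.938 = 1.46469
  30–34: 5 × 219.8/1000 × 0.933 = 1.02537
  35–39: 5 × 96.1/1000 × 0.919 = 0.44158
Sum = 3.92317
NRR = 0.48309 × 3.92317 = 1.89524
An NRR exceeding 1 indicates intrinsic growth under these rates.

1.895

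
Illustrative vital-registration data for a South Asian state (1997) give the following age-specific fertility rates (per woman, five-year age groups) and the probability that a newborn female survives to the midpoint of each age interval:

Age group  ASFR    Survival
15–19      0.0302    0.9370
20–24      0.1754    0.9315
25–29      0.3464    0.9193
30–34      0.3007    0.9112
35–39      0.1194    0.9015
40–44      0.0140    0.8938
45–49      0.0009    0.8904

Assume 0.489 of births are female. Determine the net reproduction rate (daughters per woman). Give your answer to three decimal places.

2.213

Proportion female at birth = 0.489.
Survival-weighted fertility by age (5·fₓ·Sₓ):
  15–19: 5 × 0.0302 × 0.9370 = 0.14149
  20–24: 5 × 0.1754 × 0.9315 = 0.81693
  25–29: 5 × 0.3464 × 0.9193 = 1.59223
  30–34: 5 × 0.3007 × 0.9112 = 1.36999
  35–39: 5 × 0.1194 × 0.9015 = 0.53820
  40–44: 5 × 0.0140 × 0.8938 = 0.06257
  45–49: 5 × 0.0009 × 0.8904 = 0.00401
Sum = 4.52542
NRR = 0.489 × 4.52542 = 2.21293
With NRR above 1 the population is above replacement fertility.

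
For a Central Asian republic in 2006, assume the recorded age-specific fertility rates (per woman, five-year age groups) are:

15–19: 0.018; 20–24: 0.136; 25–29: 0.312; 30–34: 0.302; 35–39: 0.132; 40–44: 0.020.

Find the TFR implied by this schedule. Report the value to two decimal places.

Sum of ASFRs = 0.018 + 0.136 + 0.312 + 0.302 + 0.132 + 0.020 = 0.920
TFR = 5 × 0.920 = 4.6

4.60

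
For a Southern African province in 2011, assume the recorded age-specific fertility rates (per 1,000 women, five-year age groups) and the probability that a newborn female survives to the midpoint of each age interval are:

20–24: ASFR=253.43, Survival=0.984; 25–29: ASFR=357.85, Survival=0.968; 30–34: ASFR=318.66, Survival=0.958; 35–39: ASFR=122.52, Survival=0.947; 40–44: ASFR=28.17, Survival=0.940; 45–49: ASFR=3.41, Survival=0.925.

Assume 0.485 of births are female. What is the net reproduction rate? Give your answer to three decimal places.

2.538

Proportion female at birth = 0.485.
Per-age-group product (5 × ASFR × survival probability):
  20–24: 5 × 253.43/1000 × 0.984 = 1.24688
  25–29: 5 × 357.85/1000 × 0.968 = 1.73199
  30–34: 5 × 318.66/1000 × 0.958 = 1.52638
  35–39: 5 × 122.52/1000 × 0.947 = 0.58013
  40–44: 5 × 28.17/1000 × 0.940 = 0.13240
  45–49: 5 × 3.41/1000 × 0.925 = 0.01577
Sum = 5.23355
NRR = 0.485 × 5.23355 = 2.53827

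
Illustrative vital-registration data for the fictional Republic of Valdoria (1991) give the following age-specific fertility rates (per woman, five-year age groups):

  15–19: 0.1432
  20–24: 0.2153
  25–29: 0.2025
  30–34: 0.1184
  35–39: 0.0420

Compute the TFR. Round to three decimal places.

3.607

Sum of ASFRs = 0.1432 + 0.2153 + 0.2025 + 0.1184 + 0.0420 = 0.7214
TFR = 5 × 0.7214 = 3.607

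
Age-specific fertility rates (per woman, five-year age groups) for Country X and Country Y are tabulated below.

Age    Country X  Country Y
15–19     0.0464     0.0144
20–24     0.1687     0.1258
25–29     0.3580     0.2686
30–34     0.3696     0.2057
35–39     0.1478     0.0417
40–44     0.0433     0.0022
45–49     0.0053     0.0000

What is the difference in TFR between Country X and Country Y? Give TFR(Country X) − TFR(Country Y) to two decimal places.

Country X:
  Sum of ASFRs = 0.0464 + 0.1687 + 0.3580 + 0.3696 + 0.1478 + 0.0433 + 0.0053 = 1.1391
  TFR = 5 × 1.1391 = 5.6955
Country Y:
  Sum of ASFRs = 0.0144 + 0.1258 + 0.2686 + 0.2057 + 0.0417 + 0.0022 + 0.0000 = 0.6584
  TFR = 5 × 0.6584 = 3.292
Difference = 5.6955 − 3.292 = 2.4035

2.40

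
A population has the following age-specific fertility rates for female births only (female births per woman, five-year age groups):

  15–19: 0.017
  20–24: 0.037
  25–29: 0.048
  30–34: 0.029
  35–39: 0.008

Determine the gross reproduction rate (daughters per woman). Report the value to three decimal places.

0.695

Sum of female ASFRs = 0.017 + 0.037 + 0.048 + 0.029 + 0.008 = 0.139
GRR = 5 × 0.139 = 0.695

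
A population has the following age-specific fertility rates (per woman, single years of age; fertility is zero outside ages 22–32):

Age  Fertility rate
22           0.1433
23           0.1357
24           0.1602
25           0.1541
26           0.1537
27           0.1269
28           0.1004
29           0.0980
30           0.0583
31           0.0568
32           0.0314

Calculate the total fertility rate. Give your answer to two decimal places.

Sum of ASFRs = 0.1433 + 0.1357 + 0.1602 + 0.1541 + 0.1537 + 0.1269 + 0.1004 + 0.0980 + 0.0583 + 0.0568 + 0.0314 = 1.2188
TFR = 1.2188

1.22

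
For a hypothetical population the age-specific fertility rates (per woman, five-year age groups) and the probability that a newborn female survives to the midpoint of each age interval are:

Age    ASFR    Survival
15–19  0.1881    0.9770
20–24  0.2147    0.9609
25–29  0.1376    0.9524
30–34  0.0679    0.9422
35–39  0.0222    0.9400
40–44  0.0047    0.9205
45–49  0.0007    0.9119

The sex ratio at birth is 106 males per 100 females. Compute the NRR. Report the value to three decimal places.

Proportion female at birth = 100 / (100 + 106) = 0.48544.
Each age group contributes 5 × ASFR × survival:
  15–19: 5 × 0.1881 × 0.9770 = 0.91887
  20–24: 5 × 0.2147 × 0.9609 = 1.03153
  25–29: 5 × 0.1376 × 0.9524 = 0.65525
  30–34: 5 × 0.0679 × 0.9422 = 0.31988
  35–39: 5 × 0.0222 × 0.9400 = 0.10434
  40–44: 5 × 0.0047 × 0.9205 = 0.02163
  45–49: 5 × 0.0007 × 0.9119 = 0.00319
Sum = 3.05469
NRR = 0.48544 × 3.05469 = 1.48287
NRR > 1, so each generation more than replaces itself.

1.483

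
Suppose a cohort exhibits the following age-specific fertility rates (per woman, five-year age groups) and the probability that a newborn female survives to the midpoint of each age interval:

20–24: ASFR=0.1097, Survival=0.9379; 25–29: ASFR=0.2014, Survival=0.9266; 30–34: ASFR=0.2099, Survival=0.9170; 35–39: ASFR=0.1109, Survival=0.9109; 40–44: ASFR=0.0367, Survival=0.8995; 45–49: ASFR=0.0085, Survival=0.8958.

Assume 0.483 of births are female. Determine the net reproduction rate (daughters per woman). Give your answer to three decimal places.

1.506

Proportion female at birth = 0.483.
Each age group contributes 5 × ASFR × survival:
  20–24: 5 × 0.1097 × 0.9379 = 0.51444
  25–29: 5 × 0.2014 × 0.9266 = 0.93309
  30–34: 5 × 0.2099 × 0.9170 = 0.96239
  35–39: 5 × 0.1109 × 0.9109 = 0.50509
  40–44: 5 × 0.0367 × 0.8995 = 0.16506
  45–49: 5 × 0.0085 × 0.8958 = 0.03807
Sum = 3.11814
NRR = 0.483 × 3.11814 = 1.50606
An NRR exceeding 1 indicates intrinsic growth under these rates.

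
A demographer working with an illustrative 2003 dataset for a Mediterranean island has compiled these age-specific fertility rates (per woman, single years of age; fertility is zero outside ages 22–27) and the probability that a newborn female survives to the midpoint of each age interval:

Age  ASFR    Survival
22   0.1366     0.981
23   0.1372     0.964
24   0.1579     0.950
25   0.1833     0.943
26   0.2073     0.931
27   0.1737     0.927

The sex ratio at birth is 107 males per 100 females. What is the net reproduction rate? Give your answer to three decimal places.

Proportion female at birth = 100 / (100 + 107) = 0.48309.
Weighting each age-specific rate by interval width and survival:
  22: 1 × 0.1366 × 0.981 = 0.13400
  23: 1 × 0.1372 × 0.964 = 0.13226
  24: 1 × 0.1579 × 0.950 = 0.15001
  25: 1 × 0.1833 × 0.943 = 0.17285
  26: 1 × 0.2073 × 0.931 = 0.19300
  27: 1 × 0.1737 × 0.927 = 0.16102
Sum = 0.94314
NRR = 0.48309 × 0.94314 = 0.45562

0.456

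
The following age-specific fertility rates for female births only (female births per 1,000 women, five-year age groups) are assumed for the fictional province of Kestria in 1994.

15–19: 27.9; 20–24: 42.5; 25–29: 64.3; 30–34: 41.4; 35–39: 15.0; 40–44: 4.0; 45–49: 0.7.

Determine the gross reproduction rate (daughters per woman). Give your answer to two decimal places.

0.98

Sum of female ASFRs = 27.9 + 42.5 + 64.3 + 41.4 + 15.0 + 4.0 + 0.7 = 195.8
GRR = 5 × 195.8 / 1000 = 0.979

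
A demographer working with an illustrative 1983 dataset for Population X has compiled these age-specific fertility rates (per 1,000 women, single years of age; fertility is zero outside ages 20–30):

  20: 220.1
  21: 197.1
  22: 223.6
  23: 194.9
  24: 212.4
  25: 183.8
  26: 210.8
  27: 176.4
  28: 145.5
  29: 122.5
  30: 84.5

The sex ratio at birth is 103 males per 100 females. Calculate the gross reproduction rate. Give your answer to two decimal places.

Proportion female at birth = 100 / (100 + 103) = 0.49261.
Sum of ASFRs = 220.1 + 197.1 + 223.6 + 194.9 + 212.4 + 183.8 + 210.8 + 176.4 + 145.5 + 122.5 + 84.5 = 1971.6
TFR = 1971.6 / 1000 = 1.9716
GRR = 0.49261 × 1.9716 = 0.97123

0.97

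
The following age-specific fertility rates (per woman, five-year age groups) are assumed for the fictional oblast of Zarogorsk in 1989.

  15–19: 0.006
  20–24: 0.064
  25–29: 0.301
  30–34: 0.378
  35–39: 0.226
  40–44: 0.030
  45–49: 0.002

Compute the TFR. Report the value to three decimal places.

5.035

Sum of ASFRs = 0.006 + 0.064 + 0.301 + 0.378 + 0.226 + 0.030 + 0.002 = 1.007
TFR = 5 × 1.007 = 5.035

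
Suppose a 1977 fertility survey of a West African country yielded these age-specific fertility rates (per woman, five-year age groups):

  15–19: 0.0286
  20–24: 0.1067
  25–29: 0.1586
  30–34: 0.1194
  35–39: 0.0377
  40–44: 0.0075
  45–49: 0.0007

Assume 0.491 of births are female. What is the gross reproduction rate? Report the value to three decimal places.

Proportion female at birth = 0.491.
Sum of ASFRs = 0.0286 + 0.1067 + 0.1586 + 0.1194 + 0.0377 + 0.0075 + 0.0007 = 0.4592
TFR = 5 × 0.4592 = 2.296
GRR = 0.491 × 2.296 = 1.12734

1.127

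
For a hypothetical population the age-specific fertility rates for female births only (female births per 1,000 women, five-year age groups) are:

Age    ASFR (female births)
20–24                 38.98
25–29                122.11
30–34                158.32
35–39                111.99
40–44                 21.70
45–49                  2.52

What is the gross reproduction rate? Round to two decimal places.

Sum of female ASFRs = 38.98 + 122.11 + 158.32 + 111.99 + 21.70 + 2.52 = 455.62
GRR = 5 × 455.62 / 1000 = 2.2781

2.28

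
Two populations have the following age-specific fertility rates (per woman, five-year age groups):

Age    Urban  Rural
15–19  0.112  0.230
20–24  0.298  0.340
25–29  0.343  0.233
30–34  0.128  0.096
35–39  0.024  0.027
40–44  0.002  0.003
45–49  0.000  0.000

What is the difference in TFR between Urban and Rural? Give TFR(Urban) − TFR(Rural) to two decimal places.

-0.11

Urban:
  Sum of ASFRs = 0.112 + 0.298 + 0.343 + 0.128 + 0.024 + 0.002 + 0.000 = 0.907
  TFR = 5 × 0.907 = 4.535
Rural:
  Sum of ASFRs = 0.230 + 0.340 + 0.233 + 0.096 + 0.027 + 0.003 + 0.000 = 0.929
  TFR = 5 × 0.929 = 4.645
Difference = 4.535 − 4.645 = -0.11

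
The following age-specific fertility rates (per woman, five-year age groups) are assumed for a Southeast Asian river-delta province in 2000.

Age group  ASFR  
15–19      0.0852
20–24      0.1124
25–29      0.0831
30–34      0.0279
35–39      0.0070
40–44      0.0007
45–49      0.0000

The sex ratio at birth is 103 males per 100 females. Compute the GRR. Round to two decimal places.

0.78

Proportion female at birth = 100 / (100 + 103) = 0.49261.
Sum of ASFRs = 0.0852 + 0.1124 + 0.0831 + 0.0279 + 0.0070 + 0.0007 + 0.0000 = 0.3163
TFR = 5 × 0.3163 = 1.5815
GRR = 0.49261 × 1.5815 = 0.77906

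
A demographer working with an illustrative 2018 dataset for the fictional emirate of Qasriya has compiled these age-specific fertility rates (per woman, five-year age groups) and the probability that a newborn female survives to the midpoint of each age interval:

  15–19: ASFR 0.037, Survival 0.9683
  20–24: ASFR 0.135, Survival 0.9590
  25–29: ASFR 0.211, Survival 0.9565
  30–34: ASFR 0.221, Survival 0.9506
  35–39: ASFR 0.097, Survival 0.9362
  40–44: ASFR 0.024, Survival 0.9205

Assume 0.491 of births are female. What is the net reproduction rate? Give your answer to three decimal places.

Proportion female at birth = 0.491.
Per-age-group product (5 × ASFR × survival probability):
  15–19: 5 × 0.037 × 0.9683 = 0.17914
  20–24: 5 × 0.135 × 0.9590 = 0.64733
  25–29: 5 × 0.211 × 0.9565 = 1.00911
  30–34: 5 × 0.221 × 0.9506 = 1.05041
  35–39: 5 × 0.097 × 0.9362 = 0.45406
  40–44: 5 × 0.024 × 0.9205 = 0.11046
Sum = 3.45051
NRR = 0.491 × 3.45051 = 1.69420
With NRR above 1 the population is above replacement fertility.

1.694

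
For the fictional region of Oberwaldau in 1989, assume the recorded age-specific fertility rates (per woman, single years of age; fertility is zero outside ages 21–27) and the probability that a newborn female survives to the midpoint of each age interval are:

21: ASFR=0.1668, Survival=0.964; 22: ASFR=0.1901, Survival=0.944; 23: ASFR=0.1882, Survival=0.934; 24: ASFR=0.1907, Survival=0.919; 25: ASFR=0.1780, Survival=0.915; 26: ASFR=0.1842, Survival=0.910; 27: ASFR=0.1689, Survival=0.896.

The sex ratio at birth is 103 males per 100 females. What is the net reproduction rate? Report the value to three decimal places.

Proportion female at birth = 100 / (100 + 103) = 0.49261.
Each age group contributes 1 × ASFR × survival:
  21: 1 × 0.1668 × 0.964 = 0.16080
  22: 1 × 0.1901 × 0.944 = 0.17945
  23: 1 × 0.1882 × 0.934 = 0.17578
  24: 1 × 0.1907 × 0.919 = 0.17525
  25: 1 × 0.1780 × 0.915 = 0.16287
  26: 1 × 0.1842 × 0.910 = 0.16762
  27: 1 × 0.1689 × 0.896 = 0.15133
Sum = 1.17310
NRR = 0.49261 × 1.17310 = 0.57788

0.578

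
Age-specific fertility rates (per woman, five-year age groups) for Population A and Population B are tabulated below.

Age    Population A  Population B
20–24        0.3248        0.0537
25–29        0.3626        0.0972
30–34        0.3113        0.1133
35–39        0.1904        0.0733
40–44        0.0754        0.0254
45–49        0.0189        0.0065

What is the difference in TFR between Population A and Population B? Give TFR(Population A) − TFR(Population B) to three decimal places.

Population A:
  Sum of ASFRs = 0.3248 + 0.3626 + 0.3113 + 0.1904 + 0.0754 + 0.0189 = 1.2834
  TFR = 5 × 1.2834 = 6.417
Population B:
  Sum of ASFRs = 0.0537 + 0.0972 + 0.1133 + 0.0733 + 0.0254 + 0.0065 = 0.3694
  TFR = 5 × 0.3694 = 1.847
Difference = 6.417 − 1.847 = 4.57

4.570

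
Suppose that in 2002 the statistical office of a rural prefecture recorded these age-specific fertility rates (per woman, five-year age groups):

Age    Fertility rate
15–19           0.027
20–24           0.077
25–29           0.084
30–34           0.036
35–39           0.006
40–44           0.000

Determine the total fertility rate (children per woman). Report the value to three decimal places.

Sum of ASFRs = 0.027 + 0.077 + 0.084 + 0.036 + 0.006 + 0.000 = 0.230
TFR = 5 × 0.230 = 1.15

1.150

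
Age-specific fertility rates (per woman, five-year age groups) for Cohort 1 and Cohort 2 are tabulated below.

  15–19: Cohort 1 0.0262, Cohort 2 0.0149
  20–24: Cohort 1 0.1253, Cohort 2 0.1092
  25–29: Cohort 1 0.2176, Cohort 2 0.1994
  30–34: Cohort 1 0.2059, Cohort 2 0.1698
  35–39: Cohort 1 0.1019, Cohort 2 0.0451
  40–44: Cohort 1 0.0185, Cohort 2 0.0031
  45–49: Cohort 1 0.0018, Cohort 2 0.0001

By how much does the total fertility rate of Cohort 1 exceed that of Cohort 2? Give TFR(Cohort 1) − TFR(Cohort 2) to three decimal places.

Cohort 1:
  Sum of ASFRs = 0.0262 + 0.1253 + 0.2176 + 0.2059 + 0.1019 + 0.0185 + 0.0018 = 0.6972
  TFR = 5 × 0.6972 = 3.486
Cohort 2:
  Sum of ASFRs = 0.0149 + 0.1092 + 0.1994 + 0.1698 + 0.0451 + 0.0031 + 0.0001 = 0.5416
  TFR = 5 × 0.5416 = 2.708
Difference = 3.486 − 2.708 = 0.778

0.778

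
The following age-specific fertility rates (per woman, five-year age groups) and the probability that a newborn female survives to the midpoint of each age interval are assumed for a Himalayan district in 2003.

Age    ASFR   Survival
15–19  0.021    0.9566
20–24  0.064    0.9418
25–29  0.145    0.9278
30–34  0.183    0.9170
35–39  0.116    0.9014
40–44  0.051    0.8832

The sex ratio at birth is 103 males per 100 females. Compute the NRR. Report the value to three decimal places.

Proportion female at birth = 100 / (100 + 103) = 0.49261.
Weighting each age-specific rate by interval width and survival:
  15–19: 5 × 0.021 × 0.9566 = 0.10044
  20–24: 5 × 0.064 × 0.9418 = 0.30138
  25–29: 5 × 0.145 × 0.9278 = 0.67266
  30–34: 5 × 0.183 × 0.9170 = 0.83906
  35–39: 5 × 0.116 × 0.9014 = 0.52281
  40–44: 5 × 0.051 × 0.8832 = 0.22522
Sum = 2.66157
NRR = 0.49261 × 2.66157 = 1.31112

1.311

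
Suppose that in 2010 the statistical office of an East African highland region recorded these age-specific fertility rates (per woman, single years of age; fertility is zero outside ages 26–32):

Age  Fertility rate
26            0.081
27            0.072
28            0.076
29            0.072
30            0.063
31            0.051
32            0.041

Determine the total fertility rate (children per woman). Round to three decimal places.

Sum of ASFRs = 0.081 + 0.072 + 0.076 + 0.072 + 0.063 + 0.051 + 0.041 = 0.456
TFR = 0.456

0.456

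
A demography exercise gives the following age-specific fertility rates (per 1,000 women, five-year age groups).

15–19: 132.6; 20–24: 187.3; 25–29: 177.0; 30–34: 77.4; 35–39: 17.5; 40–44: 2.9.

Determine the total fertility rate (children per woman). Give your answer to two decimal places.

2.97

Sum of ASFRs = 132.6 + 187.3 + 177.0 + 77.4 + 17.5 + 2.9 = 594.7
TFR = 5 × 594.7 / 1000 = 2.9735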